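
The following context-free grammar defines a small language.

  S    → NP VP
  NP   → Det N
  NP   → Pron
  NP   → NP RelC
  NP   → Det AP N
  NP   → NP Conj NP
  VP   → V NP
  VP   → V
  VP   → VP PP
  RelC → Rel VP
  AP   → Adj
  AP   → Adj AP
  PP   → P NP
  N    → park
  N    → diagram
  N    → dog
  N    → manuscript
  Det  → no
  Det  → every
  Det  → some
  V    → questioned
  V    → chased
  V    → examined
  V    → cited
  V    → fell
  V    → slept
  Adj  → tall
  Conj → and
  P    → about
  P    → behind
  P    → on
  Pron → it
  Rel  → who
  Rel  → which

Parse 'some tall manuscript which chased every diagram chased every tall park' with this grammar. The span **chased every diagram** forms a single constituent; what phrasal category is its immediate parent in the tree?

RelC

S
  NP
    NP
      Det: some
      AP
        Adj: tall
      N: manuscript
    RelC
      Rel: which
      VP
        V: chased
        NP
          Det: every
          N: diagram
  VP
    V: chased
    NP
      Det: every
      AP
        Adj: tall
      N: park
The span 'chased every diagram' is the VP node built by VP → V NP.
Its mother is the RelC built by RelC → Rel VP.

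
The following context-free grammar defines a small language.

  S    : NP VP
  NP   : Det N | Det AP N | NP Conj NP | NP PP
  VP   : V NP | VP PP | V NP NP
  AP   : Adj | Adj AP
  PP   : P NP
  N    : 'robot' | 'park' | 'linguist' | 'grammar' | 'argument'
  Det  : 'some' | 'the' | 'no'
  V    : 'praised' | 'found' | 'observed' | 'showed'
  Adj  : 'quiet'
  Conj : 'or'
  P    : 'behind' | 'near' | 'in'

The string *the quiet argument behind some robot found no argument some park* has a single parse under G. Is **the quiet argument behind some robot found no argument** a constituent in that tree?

[S [NP [NP [Det the] [AP [Adj quiet]] [N argument]] [PP [P behind] [NP [Det some] [N robot]]]] [VP [V found] [NP [Det no] [N argument]] [NP [Det some] [N park]]]]
The smallest constituent containing 'the quiet argument behind some robot found no argument' is the S spanning 'the quiet argument behind some robot found no argument some park'; no single node in the tree dominates exactly the given words.

No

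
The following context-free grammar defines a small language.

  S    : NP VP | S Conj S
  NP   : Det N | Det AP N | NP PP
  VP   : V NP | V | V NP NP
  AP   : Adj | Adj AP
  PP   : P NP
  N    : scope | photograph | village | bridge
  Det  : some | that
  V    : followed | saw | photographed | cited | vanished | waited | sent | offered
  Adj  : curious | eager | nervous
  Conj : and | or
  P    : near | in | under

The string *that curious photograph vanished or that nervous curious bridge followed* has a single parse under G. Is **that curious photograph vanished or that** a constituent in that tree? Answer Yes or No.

[S [S [NP [Det that] [AP [Adj curious]] [N photograph]] [VP [V vanished]]] [Conj or] [S [NP [Det that] [AP [Adj nervous] [AP [Adj curious]]] [N bridge]] [VP [V followed]]]]
The smallest constituent containing 'that curious photograph vanished or that' is the S spanning 'that curious photograph vanished or that nervous curious bridge followed'; no single node in the tree dominates exactly the given words.

No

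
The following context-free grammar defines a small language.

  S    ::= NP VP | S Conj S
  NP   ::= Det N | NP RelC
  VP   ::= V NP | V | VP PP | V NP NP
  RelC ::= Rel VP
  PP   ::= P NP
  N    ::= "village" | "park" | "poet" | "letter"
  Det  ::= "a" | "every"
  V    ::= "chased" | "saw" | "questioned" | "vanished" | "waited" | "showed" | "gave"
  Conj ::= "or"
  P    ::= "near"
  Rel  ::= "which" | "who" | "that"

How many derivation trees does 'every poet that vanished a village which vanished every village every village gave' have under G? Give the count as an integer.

Two of the 3 distinct bracketings:
[S [NP [NP [Det every] [N poet]] [RelC [Rel that] [VP [V vanished] [NP [NP [Det a] [N village]] [RelC [Rel which] [VP [V vanished] [NP [Det every] [N village]] [NP [Det every] [N village]]]]]]]] [VP [V gave]]]
[S [NP [NP [Det every] [N poet]] [RelC [Rel that] [VP [V vanished] [NP [NP [Det a] [N village]] [RelC [Rel which] [VP [V vanished] [NP [Det every] [N village]]]]] [NP [Det every] [N village]]]]] [VP [V gave]]]
The trees differ in how a recursive rule is bracketed over the same span.

3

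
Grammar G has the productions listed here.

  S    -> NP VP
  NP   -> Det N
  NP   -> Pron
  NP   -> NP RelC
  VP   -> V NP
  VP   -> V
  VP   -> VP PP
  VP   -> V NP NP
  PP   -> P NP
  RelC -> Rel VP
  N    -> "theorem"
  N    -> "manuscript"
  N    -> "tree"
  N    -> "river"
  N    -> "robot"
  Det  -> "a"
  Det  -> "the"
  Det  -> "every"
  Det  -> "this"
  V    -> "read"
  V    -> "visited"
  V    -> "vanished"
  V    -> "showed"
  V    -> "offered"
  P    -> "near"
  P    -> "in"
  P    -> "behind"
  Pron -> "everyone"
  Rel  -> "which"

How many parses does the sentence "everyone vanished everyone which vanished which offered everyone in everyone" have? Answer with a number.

Two of the 3 distinct bracketings:
[S [NP [Pron everyone]] [VP [V vanished] [NP [NP [NP [Pron everyone]] [RelC [Rel which] [VP [V vanished]]]] [RelC [Rel which] [VP [VP [V offered] [NP [Pron everyone]]] [PP [P in] [NP [Pron everyone]]]]]]]]
[S [NP [Pron everyone]] [VP [VP [V vanished] [NP [NP [NP [Pron everyone]] [RelC [Rel which] [VP [V vanished]]]] [RelC [Rel which] [VP [V offered] [NP [Pron everyone]]]]]] [PP [P in] [NP [Pron everyone]]]]]
The trees differ in how a recursive rule is bracketed over the same span.

3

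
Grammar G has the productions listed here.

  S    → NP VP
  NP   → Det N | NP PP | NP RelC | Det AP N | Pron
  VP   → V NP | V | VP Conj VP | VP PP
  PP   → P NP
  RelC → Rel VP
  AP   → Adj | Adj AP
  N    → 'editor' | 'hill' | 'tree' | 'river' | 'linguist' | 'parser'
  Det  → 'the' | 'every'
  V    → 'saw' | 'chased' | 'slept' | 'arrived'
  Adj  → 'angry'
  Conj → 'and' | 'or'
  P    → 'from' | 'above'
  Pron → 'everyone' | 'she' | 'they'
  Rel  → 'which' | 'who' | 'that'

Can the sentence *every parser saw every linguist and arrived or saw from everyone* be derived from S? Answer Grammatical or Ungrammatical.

Grammatical

[S [NP [Det every] [N parser]] [VP [VP [V saw] [NP [Det every] [N linguist]]] [Conj and] [VP [VP [V arrived]] [Conj or] [VP [VP [V saw]] [PP [P from] [NP [Pron everyone]]]]]]]
Every word is introduced by a lexical rule and the phrasal rules combine the resulting categories into a single S.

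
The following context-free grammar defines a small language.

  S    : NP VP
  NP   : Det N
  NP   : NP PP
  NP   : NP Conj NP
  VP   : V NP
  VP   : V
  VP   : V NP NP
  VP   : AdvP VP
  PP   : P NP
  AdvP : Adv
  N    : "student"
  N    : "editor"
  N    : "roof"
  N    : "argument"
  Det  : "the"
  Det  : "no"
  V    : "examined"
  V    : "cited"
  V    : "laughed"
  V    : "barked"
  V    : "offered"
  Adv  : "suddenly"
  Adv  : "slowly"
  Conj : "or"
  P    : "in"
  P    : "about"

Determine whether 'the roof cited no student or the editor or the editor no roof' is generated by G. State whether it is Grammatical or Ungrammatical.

Grammatical

S
  NP
    Det: the
    N: roof
  VP
    V: cited
    NP
      NP
        Det: no
        N: student
      Conj: or
      NP
        NP
          Det: the
          N: editor
        Conj: or
        NP
          Det: the
          N: editor
    NP
      Det: no
      N: roof
Every word is introduced by a lexical rule and the phrasal rules combine the resulting categories into a single S.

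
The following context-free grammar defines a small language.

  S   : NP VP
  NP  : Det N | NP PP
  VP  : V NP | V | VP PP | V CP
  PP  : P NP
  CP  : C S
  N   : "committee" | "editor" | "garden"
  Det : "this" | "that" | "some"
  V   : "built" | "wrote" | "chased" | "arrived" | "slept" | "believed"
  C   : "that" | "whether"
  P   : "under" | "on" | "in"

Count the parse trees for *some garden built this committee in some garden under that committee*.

5

Two of the 5 distinct bracketings:
[S [NP [Det some] [N garden]] [VP [V built] [NP [NP [Det this] [N committee]] [PP [P in] [NP [NP [Det some] [N garden]] [PP [P under] [NP [Det that] [N committee]]]]]]]]
[S [NP [Det some] [N garden]] [VP [V built] [NP [NP [NP [Det this] [N committee]] [PP [P in] [NP [Det some] [N garden]]]] [PP [P under] [NP [Det that] [N committee]]]]]]
The trees differ in how a recursive rule is bracketed over the same span.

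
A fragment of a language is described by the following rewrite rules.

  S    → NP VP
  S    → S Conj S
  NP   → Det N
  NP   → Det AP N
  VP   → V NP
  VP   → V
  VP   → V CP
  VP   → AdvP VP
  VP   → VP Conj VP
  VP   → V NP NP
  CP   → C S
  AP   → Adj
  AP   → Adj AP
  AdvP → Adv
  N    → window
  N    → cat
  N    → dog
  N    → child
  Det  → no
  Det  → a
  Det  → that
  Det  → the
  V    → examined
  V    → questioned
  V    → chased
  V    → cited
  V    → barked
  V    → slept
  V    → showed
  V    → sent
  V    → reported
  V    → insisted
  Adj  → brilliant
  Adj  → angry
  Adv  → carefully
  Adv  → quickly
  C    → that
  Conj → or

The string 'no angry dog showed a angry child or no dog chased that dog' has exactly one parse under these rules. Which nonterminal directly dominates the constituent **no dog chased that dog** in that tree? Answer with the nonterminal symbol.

S

[S [S [NP [Det no] [AP [Adj angry]] [N dog]] [VP [V showed] [NP [Det a] [AP [Adj angry]] [N child]]]] [Conj or] [S [NP [Det no] [N dog]] [VP [V chased] [NP [Det that] [N dog]]]]]
The span 'no dog chased that dog' is the S node built by S → NP VP.
Its mother is the S built by S → S Conj S.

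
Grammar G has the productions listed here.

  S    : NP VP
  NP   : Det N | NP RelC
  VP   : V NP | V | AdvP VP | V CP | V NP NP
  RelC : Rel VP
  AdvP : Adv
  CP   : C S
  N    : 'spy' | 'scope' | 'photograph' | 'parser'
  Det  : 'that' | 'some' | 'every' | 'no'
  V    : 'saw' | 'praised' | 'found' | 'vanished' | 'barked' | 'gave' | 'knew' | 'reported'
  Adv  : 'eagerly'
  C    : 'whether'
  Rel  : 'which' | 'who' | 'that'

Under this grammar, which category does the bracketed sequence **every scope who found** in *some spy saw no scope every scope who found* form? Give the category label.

[S [NP [Det some] [N spy]] [VP [V saw] [NP [Det no] [N scope]] [NP [NP [Det every] [N scope]] [RelC [Rel who] [VP [V found]]]]]]
The span 'every scope who found' is the NP node built by NP → NP RelC.

NP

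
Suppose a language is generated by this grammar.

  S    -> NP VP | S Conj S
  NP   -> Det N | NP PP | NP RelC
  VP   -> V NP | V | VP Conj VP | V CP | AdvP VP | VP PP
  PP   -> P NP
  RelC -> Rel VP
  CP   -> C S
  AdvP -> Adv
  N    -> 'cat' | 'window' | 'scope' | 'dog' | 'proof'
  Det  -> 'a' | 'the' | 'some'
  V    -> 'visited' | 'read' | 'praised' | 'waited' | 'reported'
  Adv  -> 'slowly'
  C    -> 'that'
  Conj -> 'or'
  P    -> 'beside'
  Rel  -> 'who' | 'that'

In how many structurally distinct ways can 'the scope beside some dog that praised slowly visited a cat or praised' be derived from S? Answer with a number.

4

Two of the 4 distinct bracketings:
[S [NP [NP [Det the] [N scope]] [PP [P beside] [NP [NP [Det some] [N dog]] [RelC [Rel that] [VP [V praised]]]]]] [VP [VP [AdvP [Adv slowly]] [VP [V visited] [NP [Det a] [N cat]]]] [Conj or] [VP [V praised]]]]
[S [NP [NP [Det the] [N scope]] [PP [P beside] [NP [NP [Det some] [N dog]] [RelC [Rel that] [VP [V praised]]]]]] [VP [AdvP [Adv slowly]] [VP [VP [V visited] [NP [Det a] [N cat]]] [Conj or] [VP [V praised]]]]]
The trees differ in how a recursive rule is bracketed over the same span.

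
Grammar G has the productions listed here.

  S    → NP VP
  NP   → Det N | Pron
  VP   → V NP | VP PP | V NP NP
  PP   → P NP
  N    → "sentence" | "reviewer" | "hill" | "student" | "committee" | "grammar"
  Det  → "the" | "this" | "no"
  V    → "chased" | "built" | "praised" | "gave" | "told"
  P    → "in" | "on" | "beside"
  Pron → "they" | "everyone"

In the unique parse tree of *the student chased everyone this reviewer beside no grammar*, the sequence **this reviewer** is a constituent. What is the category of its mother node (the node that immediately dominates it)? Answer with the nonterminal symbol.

[S [NP [Det the] [N student]] [VP [VP [V chased] [NP [Pron everyone]] [NP [Det this] [N reviewer]]] [PP [P beside] [NP [Det no] [N grammar]]]]]
The span 'this reviewer' is the NP node built by NP → Det N.
Its mother is the VP built by VP → V NP NP.

VP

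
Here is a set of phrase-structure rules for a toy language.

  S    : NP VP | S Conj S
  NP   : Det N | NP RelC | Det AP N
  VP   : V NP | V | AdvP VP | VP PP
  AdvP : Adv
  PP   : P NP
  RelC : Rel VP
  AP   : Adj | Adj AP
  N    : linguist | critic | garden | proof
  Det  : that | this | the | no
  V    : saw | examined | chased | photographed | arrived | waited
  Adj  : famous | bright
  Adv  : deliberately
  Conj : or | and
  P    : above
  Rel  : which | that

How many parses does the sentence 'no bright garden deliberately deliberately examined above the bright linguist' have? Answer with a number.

Two of the 3 distinct bracketings:
[S [NP [Det no] [AP [Adj bright]] [N garden]] [VP [AdvP [Adv deliberately]] [VP [AdvP [Adv deliberately]] [VP [VP [V examined]] [PP [P above] [NP [Det the] [AP [Adj bright]] [N linguist]]]]]]]
[S [NP [Det no] [AP [Adj bright]] [N garden]] [VP [AdvP [Adv deliberately]] [VP [VP [AdvP [Adv deliberately]] [VP [V examined]]] [PP [P above] [NP [Det the] [AP [Adj bright]] [N linguist]]]]]]
The trees differ in how a recursive rule is bracketed over the same span.

3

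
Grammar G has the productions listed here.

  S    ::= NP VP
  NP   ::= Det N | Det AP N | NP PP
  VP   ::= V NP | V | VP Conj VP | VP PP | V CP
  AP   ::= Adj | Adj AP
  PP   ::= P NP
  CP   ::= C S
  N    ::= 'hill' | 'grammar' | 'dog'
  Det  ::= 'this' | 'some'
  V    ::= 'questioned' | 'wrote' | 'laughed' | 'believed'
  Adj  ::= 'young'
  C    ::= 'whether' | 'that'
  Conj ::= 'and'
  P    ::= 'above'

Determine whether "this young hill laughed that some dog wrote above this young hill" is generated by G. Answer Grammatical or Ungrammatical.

S
  NP
    Det: this
    AP
      Adj: young
    N: hill
  VP
    VP
      V: laughed
      CP
        C: that
        S
          NP
            Det: some
            N: dog
          VP
            V: wrote
    PP
      P: above
      NP
        Det: this
        AP
          Adj: young
        N: hill
The bracketing above is licensed at every node by one of the given productions, with S at the root.

Grammatical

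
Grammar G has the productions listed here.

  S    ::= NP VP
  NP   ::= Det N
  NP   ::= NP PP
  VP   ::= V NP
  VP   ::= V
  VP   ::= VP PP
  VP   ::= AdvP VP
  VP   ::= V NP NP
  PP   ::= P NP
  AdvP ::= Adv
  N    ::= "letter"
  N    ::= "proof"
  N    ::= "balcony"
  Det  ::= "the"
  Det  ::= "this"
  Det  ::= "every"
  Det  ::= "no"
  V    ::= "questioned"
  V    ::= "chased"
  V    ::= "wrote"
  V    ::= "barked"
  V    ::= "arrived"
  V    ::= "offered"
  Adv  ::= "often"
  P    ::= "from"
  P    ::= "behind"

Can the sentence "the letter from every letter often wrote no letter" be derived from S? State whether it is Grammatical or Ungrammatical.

S
  NP
    NP
      Det: the
      N: letter
    PP
      P: from
      NP
        Det: every
        N: letter
  VP
    AdvP
      Adv: often
    VP
      V: wrote
      NP
        Det: no
        N: letter
Every word is introduced by a lexical rule and the phrasal rules combine the resulting categories into a single S.

Grammatical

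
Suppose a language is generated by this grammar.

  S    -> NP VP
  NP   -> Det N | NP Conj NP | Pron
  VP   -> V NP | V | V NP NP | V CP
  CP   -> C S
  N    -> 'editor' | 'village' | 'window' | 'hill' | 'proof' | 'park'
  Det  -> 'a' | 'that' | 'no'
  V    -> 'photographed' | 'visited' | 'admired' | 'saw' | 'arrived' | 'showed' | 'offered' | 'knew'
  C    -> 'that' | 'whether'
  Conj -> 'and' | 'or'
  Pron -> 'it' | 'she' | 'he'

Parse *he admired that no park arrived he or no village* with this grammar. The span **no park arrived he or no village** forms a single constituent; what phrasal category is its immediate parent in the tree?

S
  NP
    Pron: he
  VP
    V: admired
    CP
      C: that
      S
        NP
          Det: no
          N: park
        VP
          V: arrived
          NP
            NP
              Pron: he
            Conj: or
            NP
              Det: no
              N: village
The span 'no park arrived he or no village' is the S node built by S → NP VP.
Its mother is the CP built by CP → C S.

CP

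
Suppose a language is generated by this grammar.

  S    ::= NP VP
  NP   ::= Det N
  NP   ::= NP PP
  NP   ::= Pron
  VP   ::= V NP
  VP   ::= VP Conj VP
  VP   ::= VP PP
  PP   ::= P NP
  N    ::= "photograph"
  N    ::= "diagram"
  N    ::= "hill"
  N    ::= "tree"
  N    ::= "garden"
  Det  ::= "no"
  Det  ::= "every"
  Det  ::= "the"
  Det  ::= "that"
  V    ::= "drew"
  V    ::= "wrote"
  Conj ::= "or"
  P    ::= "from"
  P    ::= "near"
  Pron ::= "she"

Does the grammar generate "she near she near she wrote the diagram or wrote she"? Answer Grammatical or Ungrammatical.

[S [NP [NP [Pron she]] [PP [P near] [NP [NP [Pron she]] [PP [P near] [NP [Pron she]]]]]] [VP [VP [V wrote] [NP [Det the] [N diagram]]] [Conj or] [VP [V wrote] [NP [Pron she]]]]]
The bracketing above is licensed at every node by one of the given productions, with S at the root.

Grammatical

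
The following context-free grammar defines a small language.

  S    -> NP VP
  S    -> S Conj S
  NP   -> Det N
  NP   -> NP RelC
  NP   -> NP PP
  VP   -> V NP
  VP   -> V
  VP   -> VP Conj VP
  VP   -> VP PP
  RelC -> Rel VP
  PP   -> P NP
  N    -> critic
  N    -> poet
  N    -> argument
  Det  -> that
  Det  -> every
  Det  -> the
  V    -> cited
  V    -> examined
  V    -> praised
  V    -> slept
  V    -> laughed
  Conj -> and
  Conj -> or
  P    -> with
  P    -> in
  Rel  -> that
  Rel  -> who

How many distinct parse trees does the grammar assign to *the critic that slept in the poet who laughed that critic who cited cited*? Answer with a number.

10

Two of the 10 distinct bracketings:
[S [NP [NP [Det the] [N critic]] [RelC [Rel that] [VP [VP [V slept]] [PP [P in] [NP [NP [Det the] [N poet]] [RelC [Rel who] [VP [V laughed] [NP [NP [Det that] [N critic]] [RelC [Rel who] [VP [V cited]]]]]]]]]]] [VP [V cited]]]
[S [NP [NP [Det the] [N critic]] [RelC [Rel that] [VP [VP [V slept]] [PP [P in] [NP [NP [NP [Det the] [N poet]] [RelC [Rel who] [VP [V laughed] [NP [Det that] [N critic]]]]] [RelC [Rel who] [VP [V cited]]]]]]]] [VP [V cited]]]
The trees differ in how a recursive rule is bracketed over the same span.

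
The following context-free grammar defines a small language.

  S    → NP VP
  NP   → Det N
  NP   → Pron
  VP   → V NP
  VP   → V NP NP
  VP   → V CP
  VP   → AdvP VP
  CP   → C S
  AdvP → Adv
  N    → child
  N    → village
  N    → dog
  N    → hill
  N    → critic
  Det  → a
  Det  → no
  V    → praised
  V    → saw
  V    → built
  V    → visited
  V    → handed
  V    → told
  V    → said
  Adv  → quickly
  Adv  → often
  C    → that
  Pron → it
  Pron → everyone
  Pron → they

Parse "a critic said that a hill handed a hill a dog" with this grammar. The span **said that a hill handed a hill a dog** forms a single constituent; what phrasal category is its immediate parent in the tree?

S
  NP
    Det: a
    N: critic
  VP
    V: said
    CP
      C: that
      S
        NP
          Det: a
          N: hill
        VP
          V: handed
          NP
            Det: a
            N: hill
          NP
            Det: a
            N: dog
The span 'said that a hill handed a hill a dog' is the VP node built by VP → V CP.
Its mother is the S built by S → NP VP.

S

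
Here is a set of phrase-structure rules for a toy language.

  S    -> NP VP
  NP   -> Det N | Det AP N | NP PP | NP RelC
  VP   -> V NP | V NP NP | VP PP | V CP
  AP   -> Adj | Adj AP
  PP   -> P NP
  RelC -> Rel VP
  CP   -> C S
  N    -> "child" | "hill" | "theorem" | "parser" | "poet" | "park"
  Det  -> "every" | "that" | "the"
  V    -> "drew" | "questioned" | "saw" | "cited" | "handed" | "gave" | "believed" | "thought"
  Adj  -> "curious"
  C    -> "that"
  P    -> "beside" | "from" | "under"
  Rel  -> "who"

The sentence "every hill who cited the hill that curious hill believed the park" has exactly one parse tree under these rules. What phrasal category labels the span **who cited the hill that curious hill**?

RelC

S
  NP
    NP
      Det: every
      N: hill
    RelC
      Rel: who
      VP
        V: cited
        NP
          Det: the
          N: hill
        NP
          Det: that
          AP
            Adj: curious
          N: hill
  VP
    V: believed
    NP
      Det: the
      N: park
The span 'who cited the hill that curious hill' is the RelC node built by RelC → Rel VP.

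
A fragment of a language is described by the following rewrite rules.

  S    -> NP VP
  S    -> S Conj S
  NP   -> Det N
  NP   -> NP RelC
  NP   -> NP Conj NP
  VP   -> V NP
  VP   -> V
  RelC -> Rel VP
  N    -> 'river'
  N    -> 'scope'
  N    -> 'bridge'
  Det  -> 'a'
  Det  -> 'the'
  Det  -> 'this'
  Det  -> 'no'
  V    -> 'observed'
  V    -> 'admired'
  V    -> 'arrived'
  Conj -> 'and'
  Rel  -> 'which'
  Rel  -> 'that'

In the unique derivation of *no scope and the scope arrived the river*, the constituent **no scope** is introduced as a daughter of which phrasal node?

NP

S
  NP
    NP
      Det: no
      N: scope
    Conj: and
    NP
      Det: the
      N: scope
  VP
    V: arrived
    NP
      Det: the
      N: river
The span 'no scope' is the NP node built by NP → Det N.
Its mother is the NP built by NP → NP Conj NP.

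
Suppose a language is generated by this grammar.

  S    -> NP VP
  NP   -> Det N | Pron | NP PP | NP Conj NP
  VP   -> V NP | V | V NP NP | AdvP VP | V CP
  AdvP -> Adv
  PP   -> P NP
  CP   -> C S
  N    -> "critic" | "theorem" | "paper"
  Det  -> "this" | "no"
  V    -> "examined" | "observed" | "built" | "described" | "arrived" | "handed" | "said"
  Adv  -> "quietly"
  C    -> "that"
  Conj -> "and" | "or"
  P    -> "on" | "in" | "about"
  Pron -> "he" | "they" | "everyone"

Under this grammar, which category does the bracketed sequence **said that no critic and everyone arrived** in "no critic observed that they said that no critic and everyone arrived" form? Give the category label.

VP

[S [NP [Det no] [N critic]] [VP [V observed] [CP [C that] [S [NP [Pron they]] [VP [V said] [CP [C that] [S [NP [NP [Det no] [N critic]] [Conj and] [NP [Pron everyone]]] [VP [V arrived]]]]]]]]]
The span 'said that no critic and everyone arrived' is the VP node built by VP → V CP.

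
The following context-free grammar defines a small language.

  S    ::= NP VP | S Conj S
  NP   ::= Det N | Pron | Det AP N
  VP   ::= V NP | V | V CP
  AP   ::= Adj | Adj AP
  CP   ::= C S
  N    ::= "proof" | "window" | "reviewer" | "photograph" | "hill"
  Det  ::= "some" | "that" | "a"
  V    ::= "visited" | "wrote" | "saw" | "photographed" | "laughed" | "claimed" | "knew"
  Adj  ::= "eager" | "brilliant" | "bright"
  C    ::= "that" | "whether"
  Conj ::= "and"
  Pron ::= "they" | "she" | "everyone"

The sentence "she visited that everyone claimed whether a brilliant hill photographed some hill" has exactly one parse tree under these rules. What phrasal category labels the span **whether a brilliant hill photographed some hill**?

S
  NP
    Pron: she
  VP
    V: visited
    CP
      C: that
      S
        NP
          Pron: everyone
        VP
          V: claimed
          CP
            C: whether
            S
              NP
                Det: a
                AP
                  Adj: brilliant
                N: hill
              VP
                V: photographed
                NP
                  Det: some
                  N: hill
The span 'whether a brilliant hill photographed some hill' is the CP node built by CP → C S.

CP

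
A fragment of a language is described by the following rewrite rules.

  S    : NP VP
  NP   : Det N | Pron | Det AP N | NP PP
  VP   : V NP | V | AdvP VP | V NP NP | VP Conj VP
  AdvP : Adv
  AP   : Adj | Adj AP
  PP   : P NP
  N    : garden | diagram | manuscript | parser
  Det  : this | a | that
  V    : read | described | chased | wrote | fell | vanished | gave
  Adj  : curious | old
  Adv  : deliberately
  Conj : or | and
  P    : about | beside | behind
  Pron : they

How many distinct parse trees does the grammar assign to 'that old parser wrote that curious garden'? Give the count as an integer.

1

[S [NP [Det that] [AP [Adj old]] [N parser]] [VP [V wrote] [NP [Det that] [AP [Adj curious]] [N garden]]]]
No rule offers an alternative attachment or grouping for any span, so this is the only derivation.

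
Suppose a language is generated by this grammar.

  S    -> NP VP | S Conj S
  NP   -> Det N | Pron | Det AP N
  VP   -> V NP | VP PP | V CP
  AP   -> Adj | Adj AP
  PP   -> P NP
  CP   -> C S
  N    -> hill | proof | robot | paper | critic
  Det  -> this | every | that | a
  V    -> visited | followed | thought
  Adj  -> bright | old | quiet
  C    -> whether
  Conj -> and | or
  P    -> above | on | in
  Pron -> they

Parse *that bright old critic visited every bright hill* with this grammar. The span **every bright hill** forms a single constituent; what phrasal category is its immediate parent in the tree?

VP

S
  NP
    Det: that
    AP
      Adj: bright
      AP
        Adj: old
    N: critic
  VP
    V: visited
    NP
      Det: every
      AP
        Adj: bright
      N: hill
The span 'every bright hill' is the NP node built by NP → Det AP N.
Its mother is the VP built by VP → V NP.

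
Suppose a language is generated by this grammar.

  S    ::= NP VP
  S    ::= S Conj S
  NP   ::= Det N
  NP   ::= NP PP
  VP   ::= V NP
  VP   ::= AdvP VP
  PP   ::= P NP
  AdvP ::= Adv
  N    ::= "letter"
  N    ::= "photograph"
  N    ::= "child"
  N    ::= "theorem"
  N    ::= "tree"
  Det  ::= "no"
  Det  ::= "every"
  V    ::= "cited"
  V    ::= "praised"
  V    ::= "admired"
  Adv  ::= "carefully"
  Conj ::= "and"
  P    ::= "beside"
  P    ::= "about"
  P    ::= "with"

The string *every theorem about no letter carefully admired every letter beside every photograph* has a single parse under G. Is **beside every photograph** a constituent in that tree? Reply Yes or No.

Yes

[S [NP [NP [Det every] [N theorem]] [PP [P about] [NP [Det no] [N letter]]]] [VP [AdvP [Adv carefully]] [VP [V admired] [NP [NP [Det every] [N letter]] [PP [P beside] [NP [Det every] [N photograph]]]]]]]
The words 'beside every photograph' are exhaustively dominated by a single PP node (built by PP → P NP), so they form a constituent.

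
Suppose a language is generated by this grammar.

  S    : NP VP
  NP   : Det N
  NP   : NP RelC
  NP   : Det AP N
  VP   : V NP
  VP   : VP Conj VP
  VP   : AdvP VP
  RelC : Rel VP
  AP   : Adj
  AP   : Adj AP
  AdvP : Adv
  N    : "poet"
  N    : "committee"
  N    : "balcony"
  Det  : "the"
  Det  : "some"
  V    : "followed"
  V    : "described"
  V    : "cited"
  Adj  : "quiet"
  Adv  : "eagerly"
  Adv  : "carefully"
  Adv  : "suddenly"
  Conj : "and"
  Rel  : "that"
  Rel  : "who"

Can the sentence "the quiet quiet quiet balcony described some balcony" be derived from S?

Grammatical

S
  NP
    Det: the
    AP
      Adj: quiet
      AP
        Adj: quiet
        AP
          Adj: quiet
    N: balcony
  VP
    V: described
    NP
      Det: some
      N: balcony
Every word is introduced by a lexical rule and the phrasal rules combine the resulting categories into a single S.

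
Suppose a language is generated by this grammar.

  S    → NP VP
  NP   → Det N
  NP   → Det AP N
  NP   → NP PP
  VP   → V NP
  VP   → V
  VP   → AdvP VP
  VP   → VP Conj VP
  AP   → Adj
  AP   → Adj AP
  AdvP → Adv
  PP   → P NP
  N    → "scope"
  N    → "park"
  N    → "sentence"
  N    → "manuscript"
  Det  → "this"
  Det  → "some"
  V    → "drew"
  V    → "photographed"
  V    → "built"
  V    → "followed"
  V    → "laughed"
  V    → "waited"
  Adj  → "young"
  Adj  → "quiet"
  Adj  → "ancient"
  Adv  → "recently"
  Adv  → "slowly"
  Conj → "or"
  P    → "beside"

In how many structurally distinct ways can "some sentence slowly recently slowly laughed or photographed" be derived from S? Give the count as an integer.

4

Two of the 4 distinct bracketings:
[S [NP [Det some] [N sentence]] [VP [AdvP [Adv slowly]] [VP [AdvP [Adv recently]] [VP [AdvP [Adv slowly]] [VP [VP [V laughed]] [Conj or] [VP [V photographed]]]]]]]
[S [NP [Det some] [N sentence]] [VP [AdvP [Adv slowly]] [VP [AdvP [Adv recently]] [VP [VP [AdvP [Adv slowly]] [VP [V laughed]]] [Conj or] [VP [V photographed]]]]]]
The trees differ in how a recursive rule is bracketed over the same span.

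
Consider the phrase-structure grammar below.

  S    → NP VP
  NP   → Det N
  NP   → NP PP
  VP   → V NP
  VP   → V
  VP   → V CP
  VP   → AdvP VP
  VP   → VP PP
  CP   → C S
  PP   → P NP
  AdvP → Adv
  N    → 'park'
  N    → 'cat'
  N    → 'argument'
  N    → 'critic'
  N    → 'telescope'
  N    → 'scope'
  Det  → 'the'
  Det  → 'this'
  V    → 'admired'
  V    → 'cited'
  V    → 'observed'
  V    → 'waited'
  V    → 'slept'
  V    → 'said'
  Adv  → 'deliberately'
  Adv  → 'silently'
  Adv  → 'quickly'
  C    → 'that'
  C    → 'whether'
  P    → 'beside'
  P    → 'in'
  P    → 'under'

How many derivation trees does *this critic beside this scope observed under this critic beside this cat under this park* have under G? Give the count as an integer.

Two of the 5 distinct bracketings:
[S [NP [NP [Det this] [N critic]] [PP [P beside] [NP [Det this] [N scope]]]] [VP [VP [V observed]] [PP [P under] [NP [NP [Det this] [N critic]] [PP [P beside] [NP [NP [Det this] [N cat]] [PP [P under] [NP [Det this] [N park]]]]]]]]]
[S [NP [NP [Det this] [N critic]] [PP [P beside] [NP [Det this] [N scope]]]] [VP [VP [V observed]] [PP [P under] [NP [NP [NP [Det this] [N critic]] [PP [P beside] [NP [Det this] [N cat]]]] [PP [P under] [NP [Det this] [N park]]]]]]]
The trees differ in how a recursive rule is bracketed over the same span.

5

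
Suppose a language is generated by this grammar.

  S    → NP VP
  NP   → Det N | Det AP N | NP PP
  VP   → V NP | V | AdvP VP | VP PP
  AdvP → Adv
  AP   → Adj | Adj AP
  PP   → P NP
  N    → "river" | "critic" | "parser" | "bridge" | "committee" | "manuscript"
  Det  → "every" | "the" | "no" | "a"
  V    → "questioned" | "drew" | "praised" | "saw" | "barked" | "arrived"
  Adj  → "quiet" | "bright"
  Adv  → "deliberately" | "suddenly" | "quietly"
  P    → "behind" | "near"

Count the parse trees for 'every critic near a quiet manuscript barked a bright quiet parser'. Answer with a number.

[S [NP [NP [Det every] [N critic]] [PP [P near] [NP [Det a] [AP [Adj quiet]] [N manuscript]]]] [VP [V barked] [NP [Det a] [AP [Adj bright] [AP [Adj quiet]]] [N parser]]]]
No rule offers an alternative attachment or grouping for any span, so this is the only derivation.

1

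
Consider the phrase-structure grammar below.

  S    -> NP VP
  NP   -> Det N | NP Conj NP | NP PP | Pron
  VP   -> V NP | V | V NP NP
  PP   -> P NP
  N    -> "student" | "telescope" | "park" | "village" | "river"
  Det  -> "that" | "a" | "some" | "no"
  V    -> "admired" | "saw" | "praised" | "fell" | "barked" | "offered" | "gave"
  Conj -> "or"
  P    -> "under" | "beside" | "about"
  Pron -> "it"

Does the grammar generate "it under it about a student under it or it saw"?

[S [NP [NP [NP [Pron it]] [PP [P under] [NP [NP [Pron it]] [PP [P about] [NP [NP [Det a] [N student]] [PP [P under] [NP [Pron it]]]]]]]] [Conj or] [NP [Pron it]]] [VP [V saw]]]
Each bracket corresponds to one application of a listed rule, so the string is derivable from S.

Grammatical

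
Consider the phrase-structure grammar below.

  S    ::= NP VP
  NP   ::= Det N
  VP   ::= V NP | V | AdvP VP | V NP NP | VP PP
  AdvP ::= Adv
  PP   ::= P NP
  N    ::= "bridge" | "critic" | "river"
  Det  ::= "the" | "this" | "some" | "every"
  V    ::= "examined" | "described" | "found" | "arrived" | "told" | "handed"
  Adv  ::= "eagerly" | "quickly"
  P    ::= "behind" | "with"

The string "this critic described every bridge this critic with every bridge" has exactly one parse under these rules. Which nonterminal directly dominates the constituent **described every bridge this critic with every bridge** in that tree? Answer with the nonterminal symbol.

S
  NP
    Det: this
    N: critic
  VP
    VP
      V: described
      NP
        Det: every
        N: bridge
      NP
        Det: this
        N: critic
    PP
      P: with
      NP
        Det: every
        N: bridge
The span 'described every bridge this critic with every bridge' is the VP node built by VP → VP PP.
Its mother is the S built by S → NP VP.

S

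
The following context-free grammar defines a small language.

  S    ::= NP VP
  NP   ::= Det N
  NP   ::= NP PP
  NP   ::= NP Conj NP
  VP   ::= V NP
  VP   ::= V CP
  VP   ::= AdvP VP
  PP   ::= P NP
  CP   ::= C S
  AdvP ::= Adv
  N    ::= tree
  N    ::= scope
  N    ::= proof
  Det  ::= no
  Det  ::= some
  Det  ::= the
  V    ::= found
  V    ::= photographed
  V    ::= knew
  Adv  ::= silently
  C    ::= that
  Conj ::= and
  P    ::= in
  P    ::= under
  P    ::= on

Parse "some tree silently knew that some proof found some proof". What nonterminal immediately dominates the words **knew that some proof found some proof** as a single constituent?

[S [NP [Det some] [N tree]] [VP [AdvP [Adv silently]] [VP [V knew] [CP [C that] [S [NP [Det some] [N proof]] [VP [V found] [NP [Det some] [N proof]]]]]]]]
The span 'knew that some proof found some proof' is the VP node built by VP → V CP.

VP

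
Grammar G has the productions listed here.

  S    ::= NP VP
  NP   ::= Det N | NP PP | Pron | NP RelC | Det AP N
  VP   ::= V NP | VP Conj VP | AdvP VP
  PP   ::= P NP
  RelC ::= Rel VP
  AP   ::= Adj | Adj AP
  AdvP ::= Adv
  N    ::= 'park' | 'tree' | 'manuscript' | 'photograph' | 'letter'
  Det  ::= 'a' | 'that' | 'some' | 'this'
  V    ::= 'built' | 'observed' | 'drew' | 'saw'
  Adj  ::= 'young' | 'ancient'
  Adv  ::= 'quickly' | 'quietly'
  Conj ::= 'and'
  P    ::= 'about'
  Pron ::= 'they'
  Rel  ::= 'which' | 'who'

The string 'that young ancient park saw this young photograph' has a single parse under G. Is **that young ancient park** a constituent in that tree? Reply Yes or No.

Yes

[S [NP [Det that] [AP [Adj young] [AP [Adj ancient]]] [N park]] [VP [V saw] [NP [Det this] [AP [Adj young]] [N photograph]]]]
The words 'that young ancient park' are exhaustively dominated by a single NP node (built by NP → Det AP N), so they form a constituent.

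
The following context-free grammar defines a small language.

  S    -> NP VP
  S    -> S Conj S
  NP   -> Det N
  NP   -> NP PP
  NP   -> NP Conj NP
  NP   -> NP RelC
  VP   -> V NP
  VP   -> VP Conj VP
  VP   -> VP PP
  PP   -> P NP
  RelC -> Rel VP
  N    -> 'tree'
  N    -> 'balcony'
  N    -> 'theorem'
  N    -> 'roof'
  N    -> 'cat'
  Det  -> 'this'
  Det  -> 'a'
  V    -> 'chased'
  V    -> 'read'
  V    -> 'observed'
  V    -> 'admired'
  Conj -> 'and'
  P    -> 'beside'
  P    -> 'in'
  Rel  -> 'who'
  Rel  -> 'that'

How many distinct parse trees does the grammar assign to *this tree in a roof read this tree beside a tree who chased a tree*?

Two of the 3 distinct bracketings:
[S [NP [NP [Det this] [N tree]] [PP [P in] [NP [Det a] [N roof]]]] [VP [V read] [NP [NP [Det this] [N tree]] [PP [P beside] [NP [NP [Det a] [N tree]] [RelC [Rel who] [VP [V chased] [NP [Det a] [N tree]]]]]]]]]
[S [NP [NP [Det this] [N tree]] [PP [P in] [NP [Det a] [N roof]]]] [VP [V read] [NP [NP [NP [Det this] [N tree]] [PP [P beside] [NP [Det a] [N tree]]]] [RelC [Rel who] [VP [V chased] [NP [Det a] [N tree]]]]]]]
The trees differ in how a recursive rule is bracketed over the same span.

3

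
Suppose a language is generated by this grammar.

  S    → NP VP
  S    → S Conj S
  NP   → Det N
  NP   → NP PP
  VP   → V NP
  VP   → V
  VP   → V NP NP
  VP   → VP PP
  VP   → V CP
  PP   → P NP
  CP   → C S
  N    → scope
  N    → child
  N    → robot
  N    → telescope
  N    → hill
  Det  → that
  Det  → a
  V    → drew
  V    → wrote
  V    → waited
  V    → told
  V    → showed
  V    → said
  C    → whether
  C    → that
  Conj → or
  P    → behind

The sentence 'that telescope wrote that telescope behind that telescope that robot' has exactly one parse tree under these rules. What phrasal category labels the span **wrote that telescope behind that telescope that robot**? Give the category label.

[S [NP [Det that] [N telescope]] [VP [V wrote] [NP [NP [Det that] [N telescope]] [PP [P behind] [NP [Det that] [N telescope]]]] [NP [Det that] [N robot]]]]
The span 'wrote that telescope behind that telescope that robot' is the VP node built by VP → V NP NP.

VP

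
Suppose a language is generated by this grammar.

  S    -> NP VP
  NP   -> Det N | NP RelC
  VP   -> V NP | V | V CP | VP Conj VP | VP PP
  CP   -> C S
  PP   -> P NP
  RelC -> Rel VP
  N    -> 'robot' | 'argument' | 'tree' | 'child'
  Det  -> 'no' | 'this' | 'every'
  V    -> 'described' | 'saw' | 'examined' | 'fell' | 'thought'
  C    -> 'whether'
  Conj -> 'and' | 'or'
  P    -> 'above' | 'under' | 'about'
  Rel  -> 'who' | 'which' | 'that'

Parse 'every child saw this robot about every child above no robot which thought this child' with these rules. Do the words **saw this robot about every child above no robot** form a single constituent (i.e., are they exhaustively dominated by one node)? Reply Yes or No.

No

[S [NP [Det every] [N child]] [VP [VP [VP [V saw] [NP [Det this] [N robot]]] [PP [P about] [NP [Det every] [N child]]]] [PP [P above] [NP [NP [Det no] [N robot]] [RelC [Rel which] [VP [V thought] [NP [Det this] [N child]]]]]]]]
The smallest constituent containing 'saw this robot about every child above no robot' is the VP spanning 'saw this robot about every child above no robot which thought this child'; no single node in the tree dominates exactly the given words.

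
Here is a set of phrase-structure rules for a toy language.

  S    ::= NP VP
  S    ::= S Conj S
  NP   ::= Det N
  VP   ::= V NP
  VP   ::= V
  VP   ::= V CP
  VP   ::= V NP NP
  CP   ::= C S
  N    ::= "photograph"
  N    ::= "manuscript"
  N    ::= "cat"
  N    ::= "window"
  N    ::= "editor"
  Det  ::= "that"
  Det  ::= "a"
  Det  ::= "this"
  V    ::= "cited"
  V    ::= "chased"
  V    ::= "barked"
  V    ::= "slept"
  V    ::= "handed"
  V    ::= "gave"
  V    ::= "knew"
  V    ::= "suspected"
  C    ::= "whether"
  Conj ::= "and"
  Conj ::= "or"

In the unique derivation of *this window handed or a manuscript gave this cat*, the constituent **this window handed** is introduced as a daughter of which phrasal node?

S
  S
    NP
      Det: this
      N: window
    VP
      V: handed
  Conj: or
  S
    NP
      Det: a
      N: manuscript
    VP
      V: gave
      NP
        Det: this
        N: cat
The span 'this window handed' is the S node built by S → NP VP.
Its mother is the S built by S → S Conj S.

S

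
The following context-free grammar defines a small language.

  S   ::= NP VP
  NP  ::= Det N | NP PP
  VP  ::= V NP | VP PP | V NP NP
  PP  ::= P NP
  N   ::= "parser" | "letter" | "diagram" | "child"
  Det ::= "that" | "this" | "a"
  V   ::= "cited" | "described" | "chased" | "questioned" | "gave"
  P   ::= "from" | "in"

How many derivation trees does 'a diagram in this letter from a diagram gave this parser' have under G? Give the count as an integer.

The two bracketings:
[S [NP [NP [Det a] [N diagram]] [PP [P in] [NP [NP [Det this] [N letter]] [PP [P from] [NP [Det a] [N diagram]]]]]] [VP [V gave] [NP [Det this] [N parser]]]]
[S [NP [NP [NP [Det a] [N diagram]] [PP [P in] [NP [Det this] [N letter]]]] [PP [P from] [NP [Det a] [N diagram]]]] [VP [V gave] [NP [Det this] [N parser]]]]
The trees differ in how a recursive rule is bracketed over the same span.

2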